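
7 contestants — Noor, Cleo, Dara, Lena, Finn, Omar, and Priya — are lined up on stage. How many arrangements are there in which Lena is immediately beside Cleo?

1440

Treat {Lena, Cleo} as a single unit. There are 6 units to order, and the pair itself can be ordered 2 ways.
That gives 2 × 6! = 2 × 720 = 1440.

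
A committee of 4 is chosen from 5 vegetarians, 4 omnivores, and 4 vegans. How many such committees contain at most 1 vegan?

Split by how many vegans are chosen (0 through 1).
Sum: C(4,0)·C(9,4) + C(4,1)·C(9,3) = 126 + 336 = 462.

462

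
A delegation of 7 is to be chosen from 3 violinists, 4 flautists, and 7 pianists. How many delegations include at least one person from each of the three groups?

2982

Total 7-person selections from all 14: C(14,7) = 3432.
Subtract selections that omit an entire group: no violinists → C(11,7) = 330; no flautists → C(10,7) = 120; no pianists → C(7,7) = 1.
Add back selections omitting two groups (i.e. drawn from a single group): C(3,7) + C(4,7) + C(7,7) = 1.
By inclusion–exclusion: 3432 − 451 + 1 = 2982.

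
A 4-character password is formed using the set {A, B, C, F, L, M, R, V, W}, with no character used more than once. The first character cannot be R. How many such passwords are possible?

2688

The first character has 9−1 = 8 choices (anything except R).
The remaining 3 characters are filled from the other 8 symbols without repetition: 8 × 7 × 6 = 336.
Total: 8 × 336 = 2688.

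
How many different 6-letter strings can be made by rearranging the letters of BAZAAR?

Letter multiplicities in BAZAAR: A×3, B×1, R×1, Z×1.
So there are 6! / (3!) = 120 distinguishable arrangements.

120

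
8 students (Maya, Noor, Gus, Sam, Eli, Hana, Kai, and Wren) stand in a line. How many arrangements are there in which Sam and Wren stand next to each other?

Place the 6 others and the Sam-Wren pair as 7 objects in a line; the pair has 2 internal arrangements.
So the count is 2·(7)! = 10080.

10080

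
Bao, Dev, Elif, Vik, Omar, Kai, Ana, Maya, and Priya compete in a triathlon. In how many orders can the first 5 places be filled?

There are 9 choices for 1st place, 8 for 2nd, and so on down to 5 for position 5.
That gives 9 × 8 × 7 × 6 × 5 = 15120.

15120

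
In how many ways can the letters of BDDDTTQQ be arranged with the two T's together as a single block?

Treat the 2 copies of T as a single block. The multiset to arrange is then {TT, B, D, D, D, Q, Q}, 7 items in all.
That gives (7)!/(3!·2!) = 420 arrangements.

420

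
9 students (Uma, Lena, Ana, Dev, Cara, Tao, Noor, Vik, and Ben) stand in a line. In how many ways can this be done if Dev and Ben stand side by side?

80640

Place the 7 others and the Dev-Ben pair as 8 objects in a line; the pair has 2 internal arrangements.
That gives 2 × 8! = 2 × 40320 = 80640.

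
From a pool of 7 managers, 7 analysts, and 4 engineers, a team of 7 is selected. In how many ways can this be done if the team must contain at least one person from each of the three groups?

27734

With no constraint there are C(18,7) = 31824 possible selections.
Subtract selections that omit an entire group: no managers → C(11,7) = 330; no analysts → C(11,7) = 330; no engineers → C(14,7) = 3432.
Add back selections omitting two groups (i.e. drawn from a single group): C(7,7) + C(7,7) + C(4,7) = 2.
By inclusion–exclusion: 31824 − 4092 + 2 = 27734.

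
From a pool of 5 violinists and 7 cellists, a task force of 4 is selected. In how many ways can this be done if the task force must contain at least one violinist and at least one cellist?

Total 4-person selections from all 12: C(12,4) = 495.
Selections missing a whole group: no violinists → C(7,4) = 35; no cellists → C(5,4) = 5.
Both groups omitted at once is impossible, so 495 − 40 = 455.

455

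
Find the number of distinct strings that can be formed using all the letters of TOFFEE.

TOFFEE has 6 letters with E appearing twice and F appearing twice.
The number of distinct arrangements is 6!/(2!·2!) = 720/4 = 180.

180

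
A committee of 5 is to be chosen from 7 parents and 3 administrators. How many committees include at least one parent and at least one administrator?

231

Total 5-person selections from all 10: C(10,5) = 252.
Selections missing a whole group: no parents → C(3,5) = 0; no administrators → C(7,5) = 21.
Both groups omitted at once is impossible, so 252 − 21 = 231.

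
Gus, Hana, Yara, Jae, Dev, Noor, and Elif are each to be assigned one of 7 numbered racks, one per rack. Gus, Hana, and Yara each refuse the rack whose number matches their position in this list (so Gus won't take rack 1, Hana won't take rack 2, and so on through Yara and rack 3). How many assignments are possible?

Let Aᵢ (for i ∈ {1, 2, 3}) be the placements that put person i in their forbidden rack. Any j of these fix j positions, leaving (7−j)! ways to fill the rest, and there are C(3,j) ways to pick which j.
By inclusion–exclusion, the number of valid placements is Σ_{j=0}^{3} (−1)^j C(3,j)·(7−j)!.
Computing: 5040 − 2160 + 360 − 24 = 3216.

3216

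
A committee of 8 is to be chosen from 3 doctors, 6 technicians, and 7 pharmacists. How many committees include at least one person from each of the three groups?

11529

Total 8-person selections from all 16: C(16,8) = 12870.
Selections missing a whole group: no doctors → C(13,8) = 1287; no technicians → C(10,8) = 45; no pharmacists → C(9,8) = 9.
Add back selections omitting two groups (i.e. drawn from a single group): C(3,8) + C(6,8) + C(7,8) = 0.
By inclusion–exclusion: 12870 − 1341 + 0 = 11529.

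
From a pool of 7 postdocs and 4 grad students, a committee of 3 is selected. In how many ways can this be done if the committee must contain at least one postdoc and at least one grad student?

126

Unrestricted: C(11,3) = 165 ways to pick any 3 of the 11.
Subtract selections that omit an entire group: no postdocs → C(4,3) = 4; no grad students → C(7,3) = 35.
Both groups omitted at once is impossible, so 165 − 39 = 126.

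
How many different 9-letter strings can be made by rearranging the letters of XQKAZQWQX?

30240

Letter multiplicities in XQKAZQWQX: A×1, K×1, Q×3, W×1, X×2, Z×1.
So there are 9! / (3!·2!) = 30240 distinguishable arrangements.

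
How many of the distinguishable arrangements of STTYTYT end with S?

15

With the last slot taken by S, it remains to arrange the other 6 letters (TTYTYT).
Those 6 letters have T appearing 4 times and Y appearing twice, giving (6)!/(4!·2!) = 15.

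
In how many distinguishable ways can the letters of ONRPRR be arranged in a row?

ONRPRR has 6 letters with R appearing 3 times.
Dividing 6! = 720 by 3! = 6 for the repeated letters gives 120.

120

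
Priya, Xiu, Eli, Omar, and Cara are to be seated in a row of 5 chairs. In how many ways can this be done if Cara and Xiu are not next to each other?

There are 5! = 120 arrangements in all. If Cara and Xiu are adjacent, merging them into one block gives 2·(4)! = 48 arrangements.
Complementary counting: 120 − 48 = 72.

72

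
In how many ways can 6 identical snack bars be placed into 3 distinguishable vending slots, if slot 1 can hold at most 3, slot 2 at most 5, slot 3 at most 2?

Without the upper bounds there are C(8,2) = 28 ways to split 6 among 3 vending slots.
Subtract solutions that violate a single cap (substitute x_i' = x_i − (cap_i+1)): x_1 ≥ 4 gives C(4,2) = 6; x_2 ≥ 6 gives C(2,2) = 1; x_3 ≥ 3 gives C(5,2) = 10. Together 17.
No two caps can be exceeded simultaneously, so the pair terms are all 0.
By inclusion–exclusion the count is 28 − 17 + 0 = 11.

11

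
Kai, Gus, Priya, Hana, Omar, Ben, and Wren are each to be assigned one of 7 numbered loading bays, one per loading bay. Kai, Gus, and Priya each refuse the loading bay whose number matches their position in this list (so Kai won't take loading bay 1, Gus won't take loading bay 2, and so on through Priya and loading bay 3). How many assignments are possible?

3216

Let Aᵢ (for i ∈ {1, 2, 3}) be the placements that put person i in their forbidden loading bay. Any j of these fix j positions, leaving (7−j)! ways to fill the rest, and there are C(3,j) ways to pick which j.
By inclusion–exclusion, the number of valid placements is Σ_{j=0}^{3} (−1)^j C(3,j)·(7−j)!.
Computing: 5040 − 2160 + 360 − 24 = 3216.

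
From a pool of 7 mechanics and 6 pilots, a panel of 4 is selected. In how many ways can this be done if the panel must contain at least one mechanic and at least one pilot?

665

Unrestricted: C(13,4) = 715 ways to pick any 4 of the 13.
Subtract selections that omit an entire group: no mechanics → C(6,4) = 15; no pilots → C(7,4) = 35.
Both groups omitted at once is impossible, so 715 − 50 = 665.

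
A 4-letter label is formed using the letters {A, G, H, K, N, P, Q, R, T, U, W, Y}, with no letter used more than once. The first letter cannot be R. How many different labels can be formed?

The first letter has 12−1 = 11 choices (anything except R).
The remaining 3 letters are filled from the other 11 symbols without repetition: 11 × 10 × 9 = 990.
Total: 11 × 990 = 10890.

10890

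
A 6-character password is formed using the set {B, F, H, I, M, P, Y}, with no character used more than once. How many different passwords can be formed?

5040

This is a permutation of 6 out of 7: P(7,6) = 7!/1!.
That product is 7 × 6 × 5 × 4 × 3 × 2 = 5040.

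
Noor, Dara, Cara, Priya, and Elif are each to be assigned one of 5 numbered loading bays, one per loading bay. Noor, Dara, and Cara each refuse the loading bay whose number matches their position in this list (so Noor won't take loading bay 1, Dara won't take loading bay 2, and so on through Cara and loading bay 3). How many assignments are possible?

Let Aᵢ (for i ∈ {1, 2, 3}) be the placements that put person i in their forbidden loading bay. Any j of these fix j positions, leaving (5−j)! ways to fill the rest, and there are C(3,j) ways to pick which j.
By inclusion–exclusion, the number of valid placements is Σ_{j=0}^{3} (−1)^j C(3,j)·(5−j)!.
Computing: 120 − 72 + 18 − 2 = 64.

64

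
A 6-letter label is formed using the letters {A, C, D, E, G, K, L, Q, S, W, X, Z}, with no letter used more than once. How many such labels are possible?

665280

This is a permutation of 6 out of 12: P(12,6) = 12!/6!.
12 × 11 × 10 × 9 × 8 × 7 = 665280.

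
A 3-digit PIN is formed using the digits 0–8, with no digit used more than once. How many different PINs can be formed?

504

Choose and order 3 of the 9 symbols: the first digit has 9 options, the next 8, then 7.
That product is 9 × 8 × 7 = 504.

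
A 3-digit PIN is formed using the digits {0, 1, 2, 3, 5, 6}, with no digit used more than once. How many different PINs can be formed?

Choose and order 3 of the 6 symbols: the first digit has 6 options, the next 5, then 4.
6 × 5 × 4 = 120.

120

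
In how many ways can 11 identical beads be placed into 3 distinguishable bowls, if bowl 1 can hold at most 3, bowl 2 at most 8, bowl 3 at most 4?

14

Ignoring the caps, the number of non-negative solutions to x_1+…+x_3 = 11 is C(13,2) = 78.
Subtract solutions that violate a single cap (substitute x_i' = x_i − (cap_i+1)): x_1 ≥ 4 gives C(9,2) = 36; x_2 ≥ 9 gives C(4,2) = 6; x_3 ≥ 5 gives C(8,2) = 28. Together 70.
Add back pairs where two caps are both exceeded: 0 + 6 + 0 = 6.
By inclusion–exclusion the count is 78 − 70 + 6 = 14.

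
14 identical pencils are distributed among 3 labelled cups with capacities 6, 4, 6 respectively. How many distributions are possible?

Ignoring the caps, the number of non-negative solutions to x_1+…+x_3 = 14 is C(16,2) = 120.
Subtract solutions that violate a single cap (substitute x_i' = x_i − (cap_i+1)): x_1 ≥ 7 gives C(9,2) = 36; x_2 ≥ 5 gives C(11,2) = 55; x_3 ≥ 7 gives C(9,2) = 36. Together 127.
Add back pairs where two caps are both exceeded: 6 + 1 + 6 = 13.
By inclusion–exclusion the count is 120 − 127 + 13 = 6.

6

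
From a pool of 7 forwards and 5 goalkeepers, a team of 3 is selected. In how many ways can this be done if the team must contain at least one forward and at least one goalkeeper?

175

Total 3-person selections from all 12: C(12,3) = 220.
Subtract selections that omit an entire group: no forwards → C(5,3) = 10; no goalkeepers → C(7,3) = 35.
Both groups omitted at once is impossible, so 220 − 45 = 175.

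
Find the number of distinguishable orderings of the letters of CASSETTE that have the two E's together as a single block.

1260

Treat the 2 copies of E as a single block. The multiset to arrange is then {EE, A, C, S, S, T, T}, 7 items in all.
That gives (7)!/(2!·2!) = 1260 arrangements.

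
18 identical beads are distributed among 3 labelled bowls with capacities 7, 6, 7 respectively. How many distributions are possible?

6

Without the upper bounds there are C(20,2) = 190 ways to split 18 among 3 bowls.
Subtract solutions that violate a single cap (substitute x_i' = x_i − (cap_i+1)): x_1 ≥ 8 gives C(12,2) = 66; x_2 ≥ 7 gives C(13,2) = 78; x_3 ≥ 8 gives C(12,2) = 66. Together 210.
Add back pairs where two caps are both exceeded: 10 + 6 + 10 = 26.
By inclusion–exclusion the count is 190 − 210 + 26 = 6.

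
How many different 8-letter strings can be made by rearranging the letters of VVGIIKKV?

VVGIIKKV has 8 letters with I appearing twice, K appearing twice, and V appearing 3 times.
The number of distinct arrangements is 8!/(3!·2!·2!) = 40320/24 = 1680.

1680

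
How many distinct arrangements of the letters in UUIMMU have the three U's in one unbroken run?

12

Treat the 3 copies of U as a single block. The multiset to arrange is then {UUU, I, M, M}, 4 items in all.
That gives (4)!/(2!) = 12 arrangements.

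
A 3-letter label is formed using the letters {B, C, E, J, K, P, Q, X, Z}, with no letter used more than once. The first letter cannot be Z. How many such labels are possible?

The first letter has 9−1 = 8 choices (anything except Z).
The remaining 2 letters are filled from the other 8 symbols without repetition: 8 × 7 = 56.
Total: 8 × 56 = 448.

448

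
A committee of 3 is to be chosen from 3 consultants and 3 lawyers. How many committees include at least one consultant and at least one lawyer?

With no constraint there are C(6,3) = 20 possible selections.
Selections missing a whole group: no consultants → C(3,3) = 1; no lawyers → C(3,3) = 1.
Both groups omitted at once is impossible, so 20 − 2 = 18.

18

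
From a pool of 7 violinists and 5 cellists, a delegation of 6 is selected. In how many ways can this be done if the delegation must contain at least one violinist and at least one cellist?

Total 6-person selections from all 12: C(12,6) = 924.
Subtract selections that omit an entire group: no violinists → C(5,6) = 0; no cellists → C(7,6) = 7.
Both groups omitted at once is impossible, so 924 − 7 = 917.

917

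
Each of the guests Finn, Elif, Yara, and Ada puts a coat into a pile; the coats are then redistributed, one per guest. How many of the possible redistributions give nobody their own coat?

Count assignments avoiding every fixed point. For any j of the 4 guests fixed to their own coat, the other 4−j can be arranged in (4−j)! ways.
By inclusion–exclusion this is Σ_{j=0}^{4} (−1)^j C(4,j)·(4−j)!.
Computing: 24 − 24 + 12 − 4 + 1 = 9.

9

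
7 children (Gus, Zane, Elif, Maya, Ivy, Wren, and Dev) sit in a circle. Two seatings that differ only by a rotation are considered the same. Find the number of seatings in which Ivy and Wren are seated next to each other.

Treat {Ivy, Wren} as one unit (2 internal orders) and seat the resulting 6 units around the table: (5)! circular arrangements.
So 2 × (5)! = 2 × 120 = 240.

240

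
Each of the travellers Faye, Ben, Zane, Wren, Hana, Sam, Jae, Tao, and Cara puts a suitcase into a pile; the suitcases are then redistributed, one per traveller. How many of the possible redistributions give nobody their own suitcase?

This is the derangement count D_9: permutations of 9 items with no fixed point.
By inclusion–exclusion this is Σ_{j=0}^{9} (−1)^j C(9,j)·(9−j)!.
Computing: 362880 − 362880 + 181440 − 60480 + 15120 − 3024 + 504 − 72 + 9 − 1 = 133496.

133496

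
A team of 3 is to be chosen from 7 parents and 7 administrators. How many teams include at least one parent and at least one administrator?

294

Total 3-person selections from all 14: C(14,3) = 364.
Subtract selections that omit an entire group: no parents → C(7,3) = 35; no administrators → C(7,3) = 35.
Both groups omitted at once is impossible, so 364 − 70 = 294.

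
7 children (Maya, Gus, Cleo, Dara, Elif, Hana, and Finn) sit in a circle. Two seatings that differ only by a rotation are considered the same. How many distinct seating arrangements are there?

720

Around a circle, 7 distinct people have 7!/7 = (6)! = 720 rotationally distinct seatings.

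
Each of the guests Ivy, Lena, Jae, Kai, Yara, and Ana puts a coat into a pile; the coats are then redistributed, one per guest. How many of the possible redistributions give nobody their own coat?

This is the derangement count D_6: permutations of 6 items with no fixed point.
By inclusion–exclusion this is Σ_{j=0}^{6} (−1)^j C(6,j)·(6−j)!.
Computing: 720 − 720 + 360 − 120 + 30 − 6 + 1 = 265.

265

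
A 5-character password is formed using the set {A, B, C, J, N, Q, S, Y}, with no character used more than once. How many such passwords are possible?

6720

With no repetition, fill the 5 characters in order: 8 choices, then 7, down to 4.
That product is 8 × 7 × 6 × 5 × 4 = 6720.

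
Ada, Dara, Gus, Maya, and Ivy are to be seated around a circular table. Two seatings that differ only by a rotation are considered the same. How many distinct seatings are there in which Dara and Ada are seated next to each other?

12

Glue Dara and Ada into a block (2 internal orders). Seating 4 units around a circle gives (3)! arrangements.
So 2 × (3)! = 2 × 6 = 12.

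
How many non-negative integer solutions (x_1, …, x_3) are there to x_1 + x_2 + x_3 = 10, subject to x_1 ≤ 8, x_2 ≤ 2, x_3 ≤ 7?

By stars and bars, unrestricted non-negative solutions to x_1+…+x_3 = 10 number C(10+2,2) = 66.
Subtract solutions that violate a single cap (substitute x_i' = x_i − (cap_i+1)): x_1 ≥ 9 gives C(3,2) = 3; x_2 ≥ 3 gives C(9,2) = 36; x_3 ≥ 8 gives C(4,2) = 6. Together 45.
No two caps can be exceeded simultaneously, so the pair terms are all 0.
By inclusion–exclusion the count is 66 − 45 + 0 = 21.

21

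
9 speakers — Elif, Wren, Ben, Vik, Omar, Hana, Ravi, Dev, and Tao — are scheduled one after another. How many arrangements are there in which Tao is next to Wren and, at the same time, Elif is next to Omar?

20160

Treat {Tao,Wren} as one block (2 orders) and {Elif,Omar} as another (2 orders).
That leaves 7 units to arrange: 2 × 2 × 7! = 4 × 5040 = 20160.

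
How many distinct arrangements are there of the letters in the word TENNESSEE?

3780

The 9 letters of TENNESSEE have repeats: E appearing 4 times, N appearing twice, and S appearing twice.
The number of distinct arrangements is 9!/(4!·2!·2!) = 362880/96 = 3780.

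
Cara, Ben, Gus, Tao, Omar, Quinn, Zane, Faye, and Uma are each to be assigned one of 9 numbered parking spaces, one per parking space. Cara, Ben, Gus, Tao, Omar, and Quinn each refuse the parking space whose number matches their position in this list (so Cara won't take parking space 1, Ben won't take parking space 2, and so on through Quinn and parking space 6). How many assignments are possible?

183822

Let Aᵢ (for 1 ≤ i ≤ 6) be the placements that put person i in their forbidden parking space. Any j of these fix j positions, leaving (9−j)! ways to fill the rest, and there are C(6,j) ways to pick which j.
By inclusion–exclusion, the number of valid placements is Σ_{j=0}^{6} (−1)^j C(6,j)·(9−j)!.
Computing: 362880 − 241920 + 75600 − 14400 + 1800 − 144 + 6 = 183822.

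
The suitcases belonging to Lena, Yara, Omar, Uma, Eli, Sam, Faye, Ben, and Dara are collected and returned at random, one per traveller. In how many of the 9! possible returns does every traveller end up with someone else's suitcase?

133496

Count assignments avoiding every fixed point. For any j of the 9 travellers fixed to their own suitcase, the other 9−j can be arranged in (9−j)! ways.
By inclusion–exclusion this is Σ_{j=0}^{9} (−1)^j C(9,j)·(9−j)!.
Computing: 362880 − 362880 + 181440 − 60480 + 15120 − 3024 + 504 − 72 + 9 − 1 = 133496.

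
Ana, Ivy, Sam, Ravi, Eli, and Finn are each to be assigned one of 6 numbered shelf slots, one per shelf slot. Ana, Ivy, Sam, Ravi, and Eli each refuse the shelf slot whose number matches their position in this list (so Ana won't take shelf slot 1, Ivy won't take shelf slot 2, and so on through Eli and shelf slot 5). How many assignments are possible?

Let Aᵢ (for 1 ≤ i ≤ 5) be the placements that put person i in their forbidden shelf slot. Any j of these fix j positions, leaving (6−j)! ways to fill the rest, and there are C(5,j) ways to pick which j.
By inclusion–exclusion, the number of valid placements is Σ_{j=0}^{5} (−1)^j C(5,j)·(6−j)!.
Computing: 720 − 600 + 240 − 60 + 10 − 1 = 309.

309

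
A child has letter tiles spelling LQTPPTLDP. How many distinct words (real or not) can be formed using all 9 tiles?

The 9 letters of LQTPPTLDP have repeats: L appearing twice, P appearing 3 times, and T appearing twice.
So there are 9! / (3!·2!·2!) = 15120 distinguishable arrangements.

15120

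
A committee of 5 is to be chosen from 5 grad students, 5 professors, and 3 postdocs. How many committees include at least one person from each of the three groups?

925

With no constraint there are C(13,5) = 1287 possible selections.
Subtract selections that omit an entire group: no grad students → C(8,5) = 56; no professors → C(8,5) = 56; no postdocs → C(10,5) = 252.
Add back selections omitting two groups (i.e. drawn from a single group): C(5,5) + C(5,5) + C(3,5) = 2.
By inclusion–exclusion: 1287 − 364 + 2 = 925.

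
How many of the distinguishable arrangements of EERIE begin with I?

With the first slot taken by I, it remains to arrange the other 4 letters (EERE).
Those 4 letters have E appearing 3 times, giving (4)!/(3!) = 4.

4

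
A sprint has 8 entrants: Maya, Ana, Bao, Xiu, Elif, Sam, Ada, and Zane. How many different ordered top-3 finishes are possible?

This is an ordered selection of 3 from 8: P(8,3).
That gives 8 × 7 × 6 = 336.

336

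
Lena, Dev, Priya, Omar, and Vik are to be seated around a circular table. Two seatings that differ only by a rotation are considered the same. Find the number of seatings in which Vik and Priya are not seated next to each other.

12

All circular seatings of 5 people number (4)! = 24.
Seatings with Vik beside Priya: treat them as a block with 2 internal orders, giving 2 × (3)! = 12.
Subtracting, 24 − 12 = 12.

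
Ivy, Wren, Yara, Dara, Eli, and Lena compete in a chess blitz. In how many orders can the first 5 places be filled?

This is an ordered selection of 5 from 6: P(6,5).
That gives 6 × 5 × 4 × 3 × 2 = 720.

720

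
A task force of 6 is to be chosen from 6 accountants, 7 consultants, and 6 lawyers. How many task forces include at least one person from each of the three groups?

Total 6-person selections from all 19: C(19,6) = 27132.
Selections missing a whole group: no accountants → C(13,6) = 1716; no consultants → C(12,6) = 924; no lawyers → C(13,6) = 1716.
Add back selections omitting two groups (i.e. drawn from a single group): C(6,6) + C(7,6) + C(6,6) = 9.
By inclusion–exclusion: 27132 − 4356 + 9 = 22785.

22785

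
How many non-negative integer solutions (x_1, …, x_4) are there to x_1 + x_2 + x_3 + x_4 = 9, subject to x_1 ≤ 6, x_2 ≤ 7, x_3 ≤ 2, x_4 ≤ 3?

76

By stars and bars, unrestricted non-negative solutions to x_1+…+x_4 = 9 number C(9+3,3) = 220.
Subtract solutions that violate a single cap (substitute x_i' = x_i − (cap_i+1)): x_1 ≥ 7 gives C(5,3) = 10; x_2 ≥ 8 gives C(4,3) = 4; x_3 ≥ 3 gives C(9,3) = 84; x_4 ≥ 4 gives C(8,3) = 56. Together 154.
Add back pairs where two caps are both exceeded: 0 + 0 + 0 + 0 + 0 + 10 = 10.
By inclusion–exclusion the count is 220 − 154 + 10 = 76.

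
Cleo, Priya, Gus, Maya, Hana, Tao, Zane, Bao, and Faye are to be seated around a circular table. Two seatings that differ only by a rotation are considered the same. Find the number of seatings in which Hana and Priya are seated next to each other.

10080

Treat {Hana, Priya} as one unit (2 internal orders) and seat the resulting 8 units around the table: (7)! circular arrangements.
So 2 × (7)! = 2 × 5040 = 10080.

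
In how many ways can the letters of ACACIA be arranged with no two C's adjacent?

40

Total arrangements of ACACIA: 6!/(3!·2!) = 60.
If the two C's are adjacent, glue them into one block, leaving 5 items to arrange: (5)!/(3!) = 20 ways.
Hence 60 − 20 = 40.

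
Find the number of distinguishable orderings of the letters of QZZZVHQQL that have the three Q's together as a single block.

Treat the 3 copies of Q as a single block. The multiset to arrange is then {QQQ, H, L, V, Z, Z, Z}, 7 items in all.
That gives (7)!/(3!) = 840 arrangements.

840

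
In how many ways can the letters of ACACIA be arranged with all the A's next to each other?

12

Treat the 3 copies of A as a single block. The multiset to arrange is then {AAA, C, C, I}, 4 items in all.
That gives (4)!/(2!) = 12 arrangements.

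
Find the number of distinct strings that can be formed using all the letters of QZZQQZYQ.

280

QZZQQZYQ has 8 letters with Q appearing 4 times and Z appearing 3 times.
The number of distinct arrangements is 8!/(4!·3!) = 40320/144 = 280.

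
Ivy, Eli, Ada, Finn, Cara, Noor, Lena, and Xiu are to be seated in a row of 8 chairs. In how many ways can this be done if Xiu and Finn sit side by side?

10080

Glue Xiu and Finn into one block (2 internal orders), leaving 7 units to arrange in a row.
So the count is 2·(7)! = 10080.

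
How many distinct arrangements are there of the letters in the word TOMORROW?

3360

Letter multiplicities in TOMORROW: M×1, O×3, R×2, T×1, W×1.
So there are 8! / (3!·2!) = 3360 distinguishable arrangements.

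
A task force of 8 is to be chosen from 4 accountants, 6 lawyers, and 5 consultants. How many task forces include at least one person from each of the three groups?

Unrestricted: C(15,8) = 6435 ways to pick any 8 of the 15.
Subtract selections that omit an entire group: no accountants → C(11,8) = 165; no lawyers → C(9,8) = 9; no consultants → C(10,8) = 45.
Add back selections omitting two groups (i.e. drawn from a single group): C(4,8) + C(6,8) + C(5,8) = 0.
By inclusion–exclusion: 6435 − 219 + 0 = 6216.

6216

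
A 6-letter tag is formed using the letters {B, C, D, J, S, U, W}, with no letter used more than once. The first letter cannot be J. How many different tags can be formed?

4320

The first letter has 7−1 = 6 choices (anything except J).
The remaining 5 letters are filled from the other 6 symbols without repetition: 6 × 5 × 4 × 3 × 2 = 720.
Total: 6 × 720 = 4320.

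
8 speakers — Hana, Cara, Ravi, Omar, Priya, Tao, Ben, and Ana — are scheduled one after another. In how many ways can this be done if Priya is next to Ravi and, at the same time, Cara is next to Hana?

2880

Treat {Priya,Ravi} as one block (2 orders) and {Cara,Hana} as another (2 orders).
That leaves 6 units to arrange: 2 × 2 × 6! = 4 × 720 = 2880.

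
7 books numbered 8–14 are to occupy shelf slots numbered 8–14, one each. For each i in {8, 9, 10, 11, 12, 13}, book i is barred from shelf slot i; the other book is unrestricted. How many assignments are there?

Let Aᵢ (for 8 ≤ i ≤ 13) be the placements that put book i in its forbidden shelf slot. Any j of these fix j positions, leaving (7−j)! ways to fill the rest, and there are C(6,j) ways to pick which j.
By inclusion–exclusion, the number of valid placements is Σ_{j=0}^{6} (−1)^j C(6,j)·(7−j)!.
Computing: 5040 − 4320 + 1800 − 480 + 90 − 12 + 1 = 2119.

2119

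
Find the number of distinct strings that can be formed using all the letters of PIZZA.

60

The 5 letters of PIZZA have repeats: Z appearing twice.
Dividing 5! = 120 by 2! = 2 for the repeated letters gives 60.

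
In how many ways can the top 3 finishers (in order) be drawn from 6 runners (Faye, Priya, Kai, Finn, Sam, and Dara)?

120

This is an ordered selection of 3 from 6: P(6,3).
That gives 6 × 5 × 4 = 120.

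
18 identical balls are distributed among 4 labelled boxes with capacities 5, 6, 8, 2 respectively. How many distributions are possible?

19

By stars and bars, unrestricted non-negative solutions to x_1+…+x_4 = 18 number C(18+3,3) = 1330.
Subtract solutions that violate a single cap (substitute x_i' = x_i − (cap_i+1)): x_1 ≥ 6 gives C(15,3) = 455; x_2 ≥ 7 gives C(14,3) = 364; x_3 ≥ 9 gives C(12,3) = 220; x_4 ≥ 3 gives C(18,3) = 816. Together 1855.
Add back pairs where two caps are both exceeded: 56 + 20 + 220 + 10 + 165 + 84 = 555.
Subtract triples: 0 + 10 + 1 + 0 = 11.
By inclusion–exclusion the count is 1330 − 1855 + 555 − 11 = 19.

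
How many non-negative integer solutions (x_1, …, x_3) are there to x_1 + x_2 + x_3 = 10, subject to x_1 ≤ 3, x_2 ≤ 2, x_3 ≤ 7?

6

By stars and bars, unrestricted non-negative solutions to x_1+…+x_3 = 10 number C(10+2,2) = 66.
Subtract solutions that violate a single cap (substitute x_i' = x_i − (cap_i+1)): x_1 ≥ 4 gives C(8,2) = 28; x_2 ≥ 3 gives C(9,2) = 36; x_3 ≥ 8 gives C(4,2) = 6. Together 70.
Add back pairs where two caps are both exceeded: 10 + 0 + 0 = 10.
By inclusion–exclusion the count is 66 − 70 + 10 = 6.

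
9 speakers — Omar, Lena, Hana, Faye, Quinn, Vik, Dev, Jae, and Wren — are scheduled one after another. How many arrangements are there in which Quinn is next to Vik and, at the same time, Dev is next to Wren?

Treat {Quinn,Vik} as one block (2 orders) and {Dev,Wren} as another (2 orders).
That leaves 7 units to arrange: 2 × 2 × 7! = 4 × 5040 = 20160.

20160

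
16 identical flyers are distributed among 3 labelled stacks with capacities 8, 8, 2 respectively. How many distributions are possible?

6

Without the upper bounds there are C(18,2) = 153 ways to split 16 among 3 stacks.
Subtract solutions that violate a single cap (substitute x_i' = x_i − (cap_i+1)): x_1 ≥ 9 gives C(9,2) = 36; x_2 ≥ 9 gives C(9,2) = 36; x_3 ≥ 3 gives C(15,2) = 105. Together 177.
Add back pairs where two caps are both exceeded: 0 + 15 + 15 = 30.
By inclusion–exclusion the count is 153 − 177 + 30 = 6.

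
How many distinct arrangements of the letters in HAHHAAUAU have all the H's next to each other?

105

Treat the 3 copies of H as a single block. The multiset to arrange is then {HHH, A, A, A, A, U, U}, 7 items in all.
That gives (7)!/(4!·2!) = 105 arrangements.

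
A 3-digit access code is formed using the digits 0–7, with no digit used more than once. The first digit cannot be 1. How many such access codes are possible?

294

The first digit has 8−1 = 7 choices (anything except 1).
The remaining 2 digits are filled from the other 7 symbols without repetition: 7 × 6 = 42.
Total: 7 × 42 = 294.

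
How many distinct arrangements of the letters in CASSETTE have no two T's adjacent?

3780

Total arrangements of CASSETTE: 8!/(2!·2!·2!) = 5040.
If the two T's are adjacent, glue them into one block, leaving 7 items to arrange: (7)!/(2!·2!) = 1260 ways.
Hence 5040 − 1260 = 3780.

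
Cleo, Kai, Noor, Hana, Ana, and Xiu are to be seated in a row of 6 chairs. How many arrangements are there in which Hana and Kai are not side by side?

480

Of the 6! = 720 arrangements, those with Hana and Kai adjacent number 2 × 5! = 240 (treat the pair as a block with 2 internal orders).
Complementary counting: 720 − 240 = 480.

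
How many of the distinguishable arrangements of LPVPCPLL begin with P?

Fix P in the first position and arrange the remaining 7 letters.
Those 7 letters have L appearing 3 times and P appearing twice, giving (7)!/(3!·2!) = 420.

420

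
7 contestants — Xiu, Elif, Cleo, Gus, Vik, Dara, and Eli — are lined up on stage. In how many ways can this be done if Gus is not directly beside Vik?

Of the 7! = 5040 arrangements, those with Gus and Vik adjacent number 2 × 6! = 1440 (treat the pair as a block with 2 internal orders).
So 5040 − 1440 = 3600 arrangements keep them apart.

3600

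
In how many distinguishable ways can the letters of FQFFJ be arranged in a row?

20

Letter multiplicities in FQFFJ: F×3, J×1, Q×1.
Dividing 5! = 120 by 3! = 6 for the repeated letters gives 20.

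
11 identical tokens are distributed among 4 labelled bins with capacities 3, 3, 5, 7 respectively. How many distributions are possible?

By stars and bars, unrestricted non-negative solutions to x_1+…+x_4 = 11 number C(11+3,3) = 364.
Subtract solutions that violate a single cap (substitute x_i' = x_i − (cap_i+1)): x_1 ≥ 4 gives C(10,3) = 120; x_2 ≥ 4 gives C(10,3) = 120; x_3 ≥ 6 gives C(8,3) = 56; x_4 ≥ 8 gives C(6,3) = 20. Together 316.
Add back pairs where two caps are both exceeded: 20 + 4 + 0 + 4 + 0 + 0 = 28.
By inclusion–exclusion the count is 364 − 316 + 28 = 76.

76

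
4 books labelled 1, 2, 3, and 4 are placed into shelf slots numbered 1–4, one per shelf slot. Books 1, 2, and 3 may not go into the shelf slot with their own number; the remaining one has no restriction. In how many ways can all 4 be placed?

Let Aᵢ (for i ∈ {1, 2, 3}) be the placements that put book i in its forbidden shelf slot. Any j of these fix j positions, leaving (4−j)! ways to fill the rest, and there are C(3,j) ways to pick which j.
By inclusion–exclusion, the number of valid placements is Σ_{j=0}^{3} (−1)^j C(3,j)·(4−j)!.
Computing: 24 − 18 + 6 − 1 = 11.

11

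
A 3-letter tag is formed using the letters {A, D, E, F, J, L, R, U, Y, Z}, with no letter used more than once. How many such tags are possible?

Choose and order 3 of the 10 symbols: the first letter has 10 options, the next 9, then 8.
That product is 10 × 9 × 8 = 720.

720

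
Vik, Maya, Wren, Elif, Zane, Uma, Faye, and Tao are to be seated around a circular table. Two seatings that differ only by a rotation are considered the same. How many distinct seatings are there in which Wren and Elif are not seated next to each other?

3600

All circular seatings of 8 people number (7)! = 5040.
Those with Wren next to Elif: fuse the pair into one unit and seat 7 units around a circle — 2·(6)! = 1440.
Subtracting, 5040 − 1440 = 3600.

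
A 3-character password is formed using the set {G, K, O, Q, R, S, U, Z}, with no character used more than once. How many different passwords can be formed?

336

With no repetition, fill the 3 characters in order: 8 choices, then 7, down to 6.
8 × 7 × 6 = 336.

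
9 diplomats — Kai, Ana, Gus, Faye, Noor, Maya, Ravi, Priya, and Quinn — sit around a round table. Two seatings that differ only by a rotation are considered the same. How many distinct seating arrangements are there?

Seat Kai anywhere (absorbing the rotational symmetry), then permute the other 8: (8)! = 40320.

40320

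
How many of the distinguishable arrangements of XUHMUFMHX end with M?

With the last slot taken by M, it remains to arrange the other 8 letters (XUHUFMHX).
Those 8 letters have H appearing twice, U appearing twice, and X appearing twice, giving (8)!/(2!·2!·2!) = 5040.

5040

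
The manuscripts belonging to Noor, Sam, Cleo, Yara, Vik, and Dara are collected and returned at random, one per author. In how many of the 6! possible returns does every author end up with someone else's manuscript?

Let Aᵢ be the assignments in which author i gets their own manuscript. We want the size of the complement of A₁∪…∪A_6.
By inclusion–exclusion this is Σ_{j=0}^{6} (−1)^j C(6,j)·(6−j)!.
Computing: 720 − 720 + 360 − 120 + 30 − 6 + 1 = 265.

265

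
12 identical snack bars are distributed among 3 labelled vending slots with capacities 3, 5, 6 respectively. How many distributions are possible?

6

Ignoring the caps, the number of non-negative solutions to x_1+…+x_3 = 12 is C(14,2) = 91.
Subtract solutions that violate a single cap (substitute x_i' = x_i − (cap_i+1)): x_1 ≥ 4 gives C(10,2) = 45; x_2 ≥ 6 gives C(8,2) = 28; x_3 ≥ 7 gives C(7,2) = 21. Together 94.
Add back pairs where two caps are both exceeded: 6 + 3 + 0 = 9.
By inclusion–exclusion the count is 91 − 94 + 9 = 6.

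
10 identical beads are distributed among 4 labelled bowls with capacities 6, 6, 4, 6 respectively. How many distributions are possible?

170

Ignoring the caps, the number of non-negative solutions to x_1+…+x_4 = 10 is C(13,3) = 286.
Subtract solutions that violate a single cap (substitute x_i' = x_i − (cap_i+1)): x_1 ≥ 7 gives C(6,3) = 20; x_2 ≥ 7 gives C(6,3) = 20; x_3 ≥ 5 gives C(8,3) = 56; x_4 ≥ 7 gives C(6,3) = 20. Together 116.
No two caps can be exceeded simultaneously, so the pair terms are all 0.
By inclusion–exclusion the count is 286 − 116 + 0 = 170.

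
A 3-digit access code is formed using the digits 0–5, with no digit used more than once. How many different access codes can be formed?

This is a permutation of 3 out of 6: P(6,3) = 6!/3!.
That product is 6 × 5 × 4 = 120.

120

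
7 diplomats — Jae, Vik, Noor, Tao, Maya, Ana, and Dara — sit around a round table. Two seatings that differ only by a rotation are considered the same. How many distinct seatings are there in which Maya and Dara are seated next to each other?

Glue Maya and Dara into a block (2 internal orders). Seating 6 units around a circle gives (5)! arrangements.
So 2 × (5)! = 2 × 120 = 240.

240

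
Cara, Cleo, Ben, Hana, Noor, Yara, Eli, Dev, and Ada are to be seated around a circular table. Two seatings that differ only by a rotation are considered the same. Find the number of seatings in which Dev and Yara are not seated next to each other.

30240

All circular seatings of 9 people number (8)! = 40320.
Seatings with Dev beside Yara: treat them as a block with 2 internal orders, giving 2 × (7)! = 10080.
Subtracting, 40320 − 10080 = 30240.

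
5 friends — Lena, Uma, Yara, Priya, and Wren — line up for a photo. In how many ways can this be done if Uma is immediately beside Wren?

48

Place the 3 others and the Uma-Wren pair as 4 objects in a line; the pair has 2 internal arrangements.
That gives 2 × 4! = 2 × 24 = 48.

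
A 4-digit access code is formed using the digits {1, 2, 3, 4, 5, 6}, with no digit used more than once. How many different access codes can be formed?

Choose and order 4 of the 6 symbols: the first digit has 6 options, the next 5, then 4, 3.
6 × 5 × 4 × 3 = 360.

360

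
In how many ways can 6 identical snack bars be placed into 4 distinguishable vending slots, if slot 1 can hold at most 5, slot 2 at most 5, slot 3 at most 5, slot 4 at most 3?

By stars and bars, unrestricted non-negative solutions to x_1+…+x_4 = 6 number C(6+3,3) = 84.
Subtract solutions that violate a single cap (substitute x_i' = x_i − (cap_i+1)): x_1 ≥ 6 gives C(3,3) = 1; x_2 ≥ 6 gives C(3,3) = 1; x_3 ≥ 6 gives C(3,3) = 1; x_4 ≥ 4 gives C(5,3) = 10. Together 13.
No two caps can be exceeded simultaneously, so the pair terms are all 0.
By inclusion–exclusion the count is 84 − 13 + 0 = 71.

71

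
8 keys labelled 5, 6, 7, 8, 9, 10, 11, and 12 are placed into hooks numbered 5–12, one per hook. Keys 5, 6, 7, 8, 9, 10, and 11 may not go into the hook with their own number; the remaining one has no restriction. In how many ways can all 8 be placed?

Let Aᵢ (for 5 ≤ i ≤ 11) be the placements that put key i in its forbidden hook. Any j of these fix j positions, leaving (8−j)! ways to fill the rest, and there are C(7,j) ways to pick which j.
By inclusion–exclusion, the number of valid placements is Σ_{j=0}^{7} (−1)^j C(7,j)·(8−j)!.
Computing: 40320 − 35280 + 15120 − 4200 + 840 − 126 + 14 − 1 = 16687.

16687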